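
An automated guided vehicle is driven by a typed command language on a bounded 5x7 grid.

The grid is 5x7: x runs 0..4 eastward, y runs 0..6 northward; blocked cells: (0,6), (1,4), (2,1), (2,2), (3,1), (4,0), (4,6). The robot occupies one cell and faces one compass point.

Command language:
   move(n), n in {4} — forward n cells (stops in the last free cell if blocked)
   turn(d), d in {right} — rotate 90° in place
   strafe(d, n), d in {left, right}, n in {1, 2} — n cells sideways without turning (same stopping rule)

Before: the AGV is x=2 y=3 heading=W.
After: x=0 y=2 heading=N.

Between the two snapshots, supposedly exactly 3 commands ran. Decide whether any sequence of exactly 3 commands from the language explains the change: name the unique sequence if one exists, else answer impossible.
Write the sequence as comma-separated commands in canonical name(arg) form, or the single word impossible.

key: order matters: swapping move(4) and turn(right) lands elsewhere
start: x=2 y=3 heading=W
1. move(4) → x=0 y=3 heading=W
2. strafe(left, 1) → x=0 y=2 heading=W
3. turn(right) → x=0 y=2 heading=N
no other 3-command option fits: unique.

move(4), strafe(left, 1), turn(right)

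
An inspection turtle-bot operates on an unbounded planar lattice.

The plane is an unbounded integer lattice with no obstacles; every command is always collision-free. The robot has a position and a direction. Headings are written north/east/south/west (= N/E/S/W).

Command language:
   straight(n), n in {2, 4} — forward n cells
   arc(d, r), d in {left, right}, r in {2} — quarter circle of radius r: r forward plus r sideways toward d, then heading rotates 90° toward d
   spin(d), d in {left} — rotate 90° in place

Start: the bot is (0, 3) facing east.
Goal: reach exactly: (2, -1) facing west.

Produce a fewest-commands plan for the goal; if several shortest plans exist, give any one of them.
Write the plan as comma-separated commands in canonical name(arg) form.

from: (0, 3) facing east
t=1 straight(2) ⇒ (2, 3) facing east
t=2 arc(right, 2) ⇒ (4, 1) facing south
t=3 arc(right, 2) ⇒ (2, -1) facing west
minimal: 3 command(s), checked below 3.

straight(2), arc(right, 2), arc(right, 2)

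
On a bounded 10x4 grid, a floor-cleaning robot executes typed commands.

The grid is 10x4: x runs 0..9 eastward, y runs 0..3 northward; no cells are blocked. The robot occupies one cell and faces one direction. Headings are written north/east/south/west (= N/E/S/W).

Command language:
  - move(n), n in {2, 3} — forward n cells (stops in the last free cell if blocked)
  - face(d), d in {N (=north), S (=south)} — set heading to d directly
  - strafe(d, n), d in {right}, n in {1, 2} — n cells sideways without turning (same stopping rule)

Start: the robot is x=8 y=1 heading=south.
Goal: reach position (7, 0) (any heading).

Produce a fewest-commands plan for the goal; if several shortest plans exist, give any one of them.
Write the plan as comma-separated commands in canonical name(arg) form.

start: x=8 y=1 heading=south
t=1 strafe(right, 1) ⇒ x=7 y=1 heading=south
t=2 move(2) ⇒ x=7 y=0 heading=south
minimal: 2 command(s), checked below 2.

strafe(right, 1), move(2)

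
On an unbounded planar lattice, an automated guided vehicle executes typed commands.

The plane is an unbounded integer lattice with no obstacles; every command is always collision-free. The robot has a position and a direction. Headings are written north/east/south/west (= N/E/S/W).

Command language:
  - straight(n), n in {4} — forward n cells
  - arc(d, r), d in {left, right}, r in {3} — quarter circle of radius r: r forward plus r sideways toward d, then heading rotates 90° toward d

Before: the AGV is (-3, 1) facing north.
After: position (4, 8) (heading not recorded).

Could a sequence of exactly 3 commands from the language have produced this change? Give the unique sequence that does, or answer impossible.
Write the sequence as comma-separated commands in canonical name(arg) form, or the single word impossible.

straight(4), arc(right, 3), straight(4)

start: (-3, 1) facing north
t=1 straight(4) ⇒ (-3, 5) facing north
t=2 arc(right, 3) ⇒ (0, 8) facing east
t=3 straight(4) ⇒ (4, 8) facing east
no rival 3-sequence matches.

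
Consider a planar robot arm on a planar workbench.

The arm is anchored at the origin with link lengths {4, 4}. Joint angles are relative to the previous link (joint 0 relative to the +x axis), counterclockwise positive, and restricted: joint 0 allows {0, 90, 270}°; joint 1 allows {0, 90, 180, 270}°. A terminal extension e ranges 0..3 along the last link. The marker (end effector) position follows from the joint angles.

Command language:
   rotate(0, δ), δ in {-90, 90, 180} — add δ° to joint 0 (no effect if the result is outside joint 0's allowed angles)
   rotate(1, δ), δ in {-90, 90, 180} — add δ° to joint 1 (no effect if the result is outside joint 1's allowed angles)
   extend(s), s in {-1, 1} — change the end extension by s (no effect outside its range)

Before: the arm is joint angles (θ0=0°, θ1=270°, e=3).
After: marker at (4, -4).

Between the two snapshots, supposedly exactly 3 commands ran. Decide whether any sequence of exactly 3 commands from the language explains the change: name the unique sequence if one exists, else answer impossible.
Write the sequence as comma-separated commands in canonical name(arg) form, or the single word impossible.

start: joint angles (θ0=0°, θ1=270°, e=3)
t=1 extend(-1) ⇒ joint angles (θ0=0°, θ1=270°, e=2)
t=2 extend(-1) ⇒ joint angles (θ0=0°, θ1=270°, e=1)
t=3 extend(-1) ⇒ joint angles (θ0=0°, θ1=270°, e=0)
no other 3-command option fits: unique.

extend(-1), extend(-1), extend(-1)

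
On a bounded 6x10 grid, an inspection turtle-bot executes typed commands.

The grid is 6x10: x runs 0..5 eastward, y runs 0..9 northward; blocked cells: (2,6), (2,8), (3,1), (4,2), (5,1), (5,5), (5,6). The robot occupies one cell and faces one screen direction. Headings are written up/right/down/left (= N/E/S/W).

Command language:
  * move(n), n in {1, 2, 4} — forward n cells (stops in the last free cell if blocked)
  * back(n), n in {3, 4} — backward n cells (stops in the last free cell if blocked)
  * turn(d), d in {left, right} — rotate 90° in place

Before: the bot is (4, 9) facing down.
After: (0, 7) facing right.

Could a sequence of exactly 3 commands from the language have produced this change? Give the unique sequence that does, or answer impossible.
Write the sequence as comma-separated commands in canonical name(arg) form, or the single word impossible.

key: running back(4) before move(2) would end elsewhere — order is forced
start: (4, 9) facing down
[1] after move(2): (4, 7) facing down
[2] after turn(left): (4, 7) facing right
[3] after back(4): (0, 7) facing right
all 343 alternatives checked — unique.

move(2), turn(left), back(4)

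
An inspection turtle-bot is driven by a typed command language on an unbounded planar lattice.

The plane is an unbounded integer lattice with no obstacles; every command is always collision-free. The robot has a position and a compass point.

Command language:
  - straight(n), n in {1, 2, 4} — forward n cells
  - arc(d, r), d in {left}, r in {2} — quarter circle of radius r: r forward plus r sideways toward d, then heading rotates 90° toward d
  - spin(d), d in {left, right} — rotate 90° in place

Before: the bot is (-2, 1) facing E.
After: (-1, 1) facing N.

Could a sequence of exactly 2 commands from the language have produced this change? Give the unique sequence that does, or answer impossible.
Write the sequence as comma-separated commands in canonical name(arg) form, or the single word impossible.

key: running spin(left) before straight(1) would end elsewhere — order is forced
begin: (-2, 1) facing E
step 1 (straight(1)): (-1, 1) facing E
step 2 (spin(left)): (-1, 1) facing N
no rival 2-sequence matches.

straight(1), spin(left)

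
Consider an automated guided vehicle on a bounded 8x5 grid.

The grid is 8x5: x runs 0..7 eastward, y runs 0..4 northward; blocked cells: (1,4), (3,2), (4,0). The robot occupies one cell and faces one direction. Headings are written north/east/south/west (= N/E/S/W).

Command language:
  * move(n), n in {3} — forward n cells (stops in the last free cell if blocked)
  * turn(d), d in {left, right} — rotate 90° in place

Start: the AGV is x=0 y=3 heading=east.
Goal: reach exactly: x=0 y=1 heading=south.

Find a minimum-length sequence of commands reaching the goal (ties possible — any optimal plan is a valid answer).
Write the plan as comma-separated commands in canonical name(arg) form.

from: x=0 y=3 heading=east
step 1 (turn(left)): x=0 y=3 heading=north
step 2 (move(3)): x=0 y=4 heading=north
step 3 (turn(left)): x=0 y=4 heading=west
step 4 (turn(left)): x=0 y=4 heading=south
step 5 (move(3)): x=0 y=1 heading=south
nothing shorter than 5 reaches the goal.

turn(left), move(3), turn(left), turn(left), move(3)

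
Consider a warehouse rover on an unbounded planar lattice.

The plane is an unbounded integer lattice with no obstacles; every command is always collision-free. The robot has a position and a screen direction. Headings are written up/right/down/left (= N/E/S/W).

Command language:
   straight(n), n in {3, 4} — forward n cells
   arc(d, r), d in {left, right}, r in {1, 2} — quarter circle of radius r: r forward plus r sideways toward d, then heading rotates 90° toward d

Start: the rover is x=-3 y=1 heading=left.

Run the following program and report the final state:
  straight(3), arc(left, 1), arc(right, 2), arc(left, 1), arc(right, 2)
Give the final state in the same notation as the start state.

x=-12 y=-5 heading=left

from: x=-3 y=1 heading=left
t=1 straight(3) ⇒ x=-6 y=1 heading=left
t=2 arc(left, 1) ⇒ x=-7 y=0 heading=down
t=3 arc(right, 2) ⇒ x=-9 y=-2 heading=left
t=4 arc(left, 1) ⇒ x=-10 y=-3 heading=down
t=5 arc(right, 2) ⇒ x=-12 y=-5 heading=left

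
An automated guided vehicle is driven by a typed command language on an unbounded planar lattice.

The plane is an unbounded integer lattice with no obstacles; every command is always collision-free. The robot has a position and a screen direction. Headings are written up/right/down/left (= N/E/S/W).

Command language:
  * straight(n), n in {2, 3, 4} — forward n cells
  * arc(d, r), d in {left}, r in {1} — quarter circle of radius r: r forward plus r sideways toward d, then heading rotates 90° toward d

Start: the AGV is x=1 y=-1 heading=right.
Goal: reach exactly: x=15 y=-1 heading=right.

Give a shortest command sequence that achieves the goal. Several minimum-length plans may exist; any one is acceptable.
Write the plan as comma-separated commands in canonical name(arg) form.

straight(4), straight(4), straight(4), straight(2)

begin: x=1 y=-1 heading=right
1. straight(4) → x=5 y=-1 heading=right
2. straight(4) → x=9 y=-1 heading=right
3. straight(4) → x=13 y=-1 heading=right
4. straight(2) → x=15 y=-1 heading=right
nothing shorter than 4 reaches the goal.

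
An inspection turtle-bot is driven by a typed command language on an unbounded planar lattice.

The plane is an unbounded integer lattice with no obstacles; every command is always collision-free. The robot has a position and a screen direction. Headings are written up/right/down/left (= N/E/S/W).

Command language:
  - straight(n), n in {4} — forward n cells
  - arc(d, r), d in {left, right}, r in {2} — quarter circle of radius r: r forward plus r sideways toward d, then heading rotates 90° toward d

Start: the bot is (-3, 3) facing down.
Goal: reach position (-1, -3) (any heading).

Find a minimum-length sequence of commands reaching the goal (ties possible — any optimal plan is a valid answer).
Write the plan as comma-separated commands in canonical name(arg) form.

t0: (-3, 3) facing down
step 1 (straight(4)): (-3, -1) facing down
step 2 (arc(left, 2)): (-1, -3) facing right
no 1-step plan works, so 2 is optimal.

straight(4), arc(left, 2)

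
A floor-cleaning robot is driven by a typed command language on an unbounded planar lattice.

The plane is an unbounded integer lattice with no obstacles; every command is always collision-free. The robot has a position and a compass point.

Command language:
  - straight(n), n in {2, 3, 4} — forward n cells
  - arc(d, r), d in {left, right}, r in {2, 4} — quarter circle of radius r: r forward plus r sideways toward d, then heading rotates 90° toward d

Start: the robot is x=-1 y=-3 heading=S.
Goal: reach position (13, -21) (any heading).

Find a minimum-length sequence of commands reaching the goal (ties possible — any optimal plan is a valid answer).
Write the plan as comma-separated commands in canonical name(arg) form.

initial: x=-1 y=-3 heading=S
[1] after arc(left, 4): x=3 y=-7 heading=E
[2] after arc(right, 4): x=7 y=-11 heading=S
[3] after arc(left, 4): x=11 y=-15 heading=E
[4] after arc(right, 4): x=15 y=-19 heading=S
[5] after arc(right, 2): x=13 y=-21 heading=W
shorter routes all fall short; 5 is best.

arc(left, 4), arc(right, 4), arc(left, 4), arc(right, 4), arc(right, 2)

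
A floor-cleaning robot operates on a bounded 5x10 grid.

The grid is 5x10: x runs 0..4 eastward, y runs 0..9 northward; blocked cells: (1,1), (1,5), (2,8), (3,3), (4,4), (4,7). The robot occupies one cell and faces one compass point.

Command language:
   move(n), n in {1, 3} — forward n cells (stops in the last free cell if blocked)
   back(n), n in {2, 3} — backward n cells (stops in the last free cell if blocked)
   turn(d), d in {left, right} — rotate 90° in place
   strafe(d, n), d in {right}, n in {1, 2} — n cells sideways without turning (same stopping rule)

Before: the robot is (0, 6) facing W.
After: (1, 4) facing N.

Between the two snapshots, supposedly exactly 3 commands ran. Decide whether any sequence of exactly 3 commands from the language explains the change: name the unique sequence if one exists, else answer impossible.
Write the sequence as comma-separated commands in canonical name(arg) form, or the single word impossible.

key: order matters: swapping turn(right) and strafe(right, 1) lands elsewhere
from: (0, 6) facing W
[1] after turn(right): (0, 6) facing N
[2] after back(2): (0, 4) facing N
[3] after strafe(right, 1): (1, 4) facing N
uniquely the one of 512 3-step routes that fits.

turn(right), back(2), strafe(right, 1)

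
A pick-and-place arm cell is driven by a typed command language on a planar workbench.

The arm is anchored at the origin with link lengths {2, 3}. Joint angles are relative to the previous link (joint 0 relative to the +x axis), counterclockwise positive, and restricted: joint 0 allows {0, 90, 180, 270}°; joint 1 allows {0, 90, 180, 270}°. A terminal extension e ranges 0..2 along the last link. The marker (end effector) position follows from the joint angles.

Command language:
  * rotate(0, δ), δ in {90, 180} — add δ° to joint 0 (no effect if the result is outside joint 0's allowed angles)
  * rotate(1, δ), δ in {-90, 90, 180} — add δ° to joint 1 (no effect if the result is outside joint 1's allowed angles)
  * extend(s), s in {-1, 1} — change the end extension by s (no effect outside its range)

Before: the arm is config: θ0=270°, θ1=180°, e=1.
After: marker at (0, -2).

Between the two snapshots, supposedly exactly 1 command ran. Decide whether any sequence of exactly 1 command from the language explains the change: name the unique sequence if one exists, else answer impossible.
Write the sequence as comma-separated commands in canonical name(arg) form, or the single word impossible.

rotate(0, 180)

initial: config: θ0=270°, θ1=180°, e=1
1. rotate(0, 180) → config: θ0=90°, θ1=180°, e=1
all 7 alternatives checked — unique.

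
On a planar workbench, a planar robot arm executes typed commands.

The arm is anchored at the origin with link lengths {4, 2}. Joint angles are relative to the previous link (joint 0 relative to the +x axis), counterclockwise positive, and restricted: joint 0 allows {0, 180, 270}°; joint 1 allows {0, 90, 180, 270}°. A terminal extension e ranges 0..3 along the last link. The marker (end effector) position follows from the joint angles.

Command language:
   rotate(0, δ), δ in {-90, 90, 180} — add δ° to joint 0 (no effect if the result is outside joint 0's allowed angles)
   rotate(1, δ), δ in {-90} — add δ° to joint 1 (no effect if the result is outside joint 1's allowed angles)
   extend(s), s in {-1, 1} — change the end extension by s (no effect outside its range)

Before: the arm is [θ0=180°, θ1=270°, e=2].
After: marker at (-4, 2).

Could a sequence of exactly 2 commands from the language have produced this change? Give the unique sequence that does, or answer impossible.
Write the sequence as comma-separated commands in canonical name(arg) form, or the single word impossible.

initial: [θ0=180°, θ1=270°, e=2]
1. extend(-1) → [θ0=180°, θ1=270°, e=1]
2. extend(-1) → [θ0=180°, θ1=270°, e=0]
uniquely the one of 36 2-step routes that fits.

extend(-1), extend(-1)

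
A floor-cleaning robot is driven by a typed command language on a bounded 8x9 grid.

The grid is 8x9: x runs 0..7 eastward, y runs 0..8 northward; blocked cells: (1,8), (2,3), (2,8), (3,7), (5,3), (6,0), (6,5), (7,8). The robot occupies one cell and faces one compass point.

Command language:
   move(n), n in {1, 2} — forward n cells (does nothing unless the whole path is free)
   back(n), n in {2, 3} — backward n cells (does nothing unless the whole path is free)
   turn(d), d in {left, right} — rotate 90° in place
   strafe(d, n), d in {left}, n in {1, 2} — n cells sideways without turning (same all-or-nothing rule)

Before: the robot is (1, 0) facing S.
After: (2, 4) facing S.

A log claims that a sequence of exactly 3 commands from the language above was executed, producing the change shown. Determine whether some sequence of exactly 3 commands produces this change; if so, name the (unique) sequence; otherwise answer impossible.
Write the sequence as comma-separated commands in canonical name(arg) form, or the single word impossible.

back(2), back(2), strafe(left, 1)

key: order matters: swapping back(2) and strafe(left, 1) lands elsewhere
t0: (1, 0) facing S
step 1 (back(2)): (1, 2) facing S
step 2 (back(2)): (1, 4) facing S
step 3 (strafe(left, 1)): (2, 4) facing S
no other 3-command option fits: unique.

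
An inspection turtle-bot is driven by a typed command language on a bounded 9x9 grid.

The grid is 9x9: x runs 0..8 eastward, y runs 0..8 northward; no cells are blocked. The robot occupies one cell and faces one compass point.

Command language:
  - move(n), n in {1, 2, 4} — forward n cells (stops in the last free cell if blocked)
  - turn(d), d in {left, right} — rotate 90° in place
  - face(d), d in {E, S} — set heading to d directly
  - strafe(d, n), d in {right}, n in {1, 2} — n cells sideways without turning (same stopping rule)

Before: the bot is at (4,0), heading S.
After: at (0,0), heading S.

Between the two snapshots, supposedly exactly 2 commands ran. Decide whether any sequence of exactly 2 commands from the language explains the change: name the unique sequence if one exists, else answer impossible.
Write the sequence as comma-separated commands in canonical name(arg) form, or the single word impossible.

strafe(right, 2), strafe(right, 2)

key: still facing S at the end — nothing in the sequence rotates
begin: at (4,0), heading S
step 1 (strafe(right, 2)): at (2,0), heading S
step 2 (strafe(right, 2)): at (0,0), heading S
all 81 alternatives checked — unique.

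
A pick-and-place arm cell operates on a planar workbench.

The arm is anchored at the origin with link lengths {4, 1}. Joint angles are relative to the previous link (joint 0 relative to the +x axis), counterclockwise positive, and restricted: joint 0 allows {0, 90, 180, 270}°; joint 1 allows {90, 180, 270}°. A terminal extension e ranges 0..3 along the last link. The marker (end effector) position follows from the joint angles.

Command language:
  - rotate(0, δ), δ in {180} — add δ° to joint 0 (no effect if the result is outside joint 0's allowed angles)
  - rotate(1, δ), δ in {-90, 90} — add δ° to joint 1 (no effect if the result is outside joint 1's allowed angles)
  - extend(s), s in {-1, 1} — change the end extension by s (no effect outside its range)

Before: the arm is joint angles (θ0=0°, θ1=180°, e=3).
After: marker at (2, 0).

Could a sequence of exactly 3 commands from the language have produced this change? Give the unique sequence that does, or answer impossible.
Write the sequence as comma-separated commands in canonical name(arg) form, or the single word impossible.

key: running extend(-1) before extend(1) would end elsewhere — order is forced
initial: joint angles (θ0=0°, θ1=180°, e=3)
1. extend(1) → joint angles (θ0=0°, θ1=180°, e=3)
2. extend(-1) → joint angles (θ0=0°, θ1=180°, e=2)
3. extend(-1) → joint angles (θ0=0°, θ1=180°, e=1)
all 125 alternatives checked — unique.

extend(1), extend(-1), extend(-1)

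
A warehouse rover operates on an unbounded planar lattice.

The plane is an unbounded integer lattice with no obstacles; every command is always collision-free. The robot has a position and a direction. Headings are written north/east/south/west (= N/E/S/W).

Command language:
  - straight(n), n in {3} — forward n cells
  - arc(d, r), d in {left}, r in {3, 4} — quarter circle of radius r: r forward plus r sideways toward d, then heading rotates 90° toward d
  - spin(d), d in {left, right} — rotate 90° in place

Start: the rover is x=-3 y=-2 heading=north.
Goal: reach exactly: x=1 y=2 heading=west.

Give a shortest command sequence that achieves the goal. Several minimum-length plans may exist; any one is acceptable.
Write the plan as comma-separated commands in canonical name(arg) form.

spin(right), arc(left, 4), spin(left)

begin: x=-3 y=-2 heading=north
step 1 (spin(right)): x=-3 y=-2 heading=east
step 2 (arc(left, 4)): x=1 y=2 heading=north
step 3 (spin(left)): x=1 y=2 heading=west
shorter routes all fall short; 3 is best.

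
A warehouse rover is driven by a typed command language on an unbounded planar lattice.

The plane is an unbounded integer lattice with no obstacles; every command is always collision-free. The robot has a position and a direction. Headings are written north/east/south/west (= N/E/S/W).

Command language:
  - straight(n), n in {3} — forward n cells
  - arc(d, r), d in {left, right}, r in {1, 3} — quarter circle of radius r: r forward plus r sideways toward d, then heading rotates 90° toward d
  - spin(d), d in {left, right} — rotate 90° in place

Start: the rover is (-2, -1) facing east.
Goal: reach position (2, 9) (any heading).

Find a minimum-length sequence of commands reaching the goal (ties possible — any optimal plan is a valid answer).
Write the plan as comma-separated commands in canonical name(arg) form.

arc(left, 3), arc(right, 3), arc(left, 1), arc(left, 3)

start: (-2, -1) facing east
1. arc(left, 3) → (1, 2) facing north
2. arc(right, 3) → (4, 5) facing east
3. arc(left, 1) → (5, 6) facing north
4. arc(left, 3) → (2, 9) facing west
minimal: 4 command(s), checked below 4.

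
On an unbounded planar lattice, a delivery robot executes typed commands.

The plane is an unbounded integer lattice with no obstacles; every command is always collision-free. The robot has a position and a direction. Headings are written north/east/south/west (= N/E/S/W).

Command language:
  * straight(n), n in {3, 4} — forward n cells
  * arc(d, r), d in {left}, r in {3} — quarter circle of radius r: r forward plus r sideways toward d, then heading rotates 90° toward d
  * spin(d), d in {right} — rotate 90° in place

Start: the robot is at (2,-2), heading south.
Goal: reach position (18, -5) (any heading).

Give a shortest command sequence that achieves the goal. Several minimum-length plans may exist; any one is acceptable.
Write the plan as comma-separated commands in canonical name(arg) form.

start: at (2,-2), heading south
t=1 arc(left, 3) ⇒ at (5,-5), heading east
t=2 straight(4) ⇒ at (9,-5), heading east
t=3 straight(3) ⇒ at (12,-5), heading east
t=4 straight(3) ⇒ at (15,-5), heading east
t=5 straight(3) ⇒ at (18,-5), heading east
nothing shorter than 5 reaches the goal.

arc(left, 3), straight(4), straight(3), straight(3), straight(3)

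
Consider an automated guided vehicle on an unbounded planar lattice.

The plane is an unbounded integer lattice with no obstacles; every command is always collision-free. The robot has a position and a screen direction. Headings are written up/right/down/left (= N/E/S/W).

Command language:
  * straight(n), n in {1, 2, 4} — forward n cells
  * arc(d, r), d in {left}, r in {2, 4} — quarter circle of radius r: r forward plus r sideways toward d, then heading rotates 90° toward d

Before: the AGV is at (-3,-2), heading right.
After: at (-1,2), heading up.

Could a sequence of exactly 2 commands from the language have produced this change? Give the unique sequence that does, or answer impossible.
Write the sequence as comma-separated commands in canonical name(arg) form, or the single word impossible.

arc(left, 2), straight(2)

key: cell and facing (now N) both changed — the 2 commands mix motion and turning
from: at (-3,-2), heading right
step 1 (arc(left, 2)): at (-1,0), heading up
step 2 (straight(2)): at (-1,2), heading up
no rival 2-sequence matches.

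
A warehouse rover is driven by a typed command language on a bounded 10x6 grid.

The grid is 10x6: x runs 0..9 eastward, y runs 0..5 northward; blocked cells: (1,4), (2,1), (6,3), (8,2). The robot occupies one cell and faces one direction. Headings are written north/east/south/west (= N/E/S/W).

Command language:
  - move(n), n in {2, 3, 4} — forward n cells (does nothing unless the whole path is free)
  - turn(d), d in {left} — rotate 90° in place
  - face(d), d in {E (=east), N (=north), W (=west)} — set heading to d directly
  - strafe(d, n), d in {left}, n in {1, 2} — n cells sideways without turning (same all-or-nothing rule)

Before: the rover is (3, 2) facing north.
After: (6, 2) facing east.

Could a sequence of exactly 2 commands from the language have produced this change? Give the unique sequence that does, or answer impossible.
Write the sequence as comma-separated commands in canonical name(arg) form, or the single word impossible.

key: position moved to (6,2) AND the heading swung to E — translation plus rotation needed
initial: (3, 2) facing north
t=1 face(E) ⇒ (3, 2) facing east
t=2 move(3) ⇒ (6, 2) facing east
no other 2-command option fits: unique.

face(E), move(3)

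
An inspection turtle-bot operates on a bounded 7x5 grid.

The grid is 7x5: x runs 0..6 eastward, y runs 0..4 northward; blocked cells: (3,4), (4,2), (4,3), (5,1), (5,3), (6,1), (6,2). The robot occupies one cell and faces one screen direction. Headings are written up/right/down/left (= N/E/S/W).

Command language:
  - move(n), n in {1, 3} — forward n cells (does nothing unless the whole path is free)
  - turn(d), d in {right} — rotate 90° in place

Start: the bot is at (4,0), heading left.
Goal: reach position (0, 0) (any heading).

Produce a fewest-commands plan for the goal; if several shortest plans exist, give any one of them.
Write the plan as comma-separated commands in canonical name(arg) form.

t0: at (4,0), heading left
t=1 move(3) ⇒ at (1,0), heading left
t=2 move(1) ⇒ at (0,0), heading left
nothing shorter than 2 reaches the goal.

move(3), move(1)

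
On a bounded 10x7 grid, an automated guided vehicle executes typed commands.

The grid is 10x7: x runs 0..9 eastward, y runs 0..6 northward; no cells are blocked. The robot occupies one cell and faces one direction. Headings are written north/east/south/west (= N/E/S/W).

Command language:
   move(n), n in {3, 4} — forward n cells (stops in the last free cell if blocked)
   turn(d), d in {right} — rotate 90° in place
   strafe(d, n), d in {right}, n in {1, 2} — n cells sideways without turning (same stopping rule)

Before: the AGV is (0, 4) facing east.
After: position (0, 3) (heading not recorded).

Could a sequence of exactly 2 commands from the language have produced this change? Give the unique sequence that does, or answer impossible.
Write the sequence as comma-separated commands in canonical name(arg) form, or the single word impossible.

strafe(right, 1), turn(right)

key: running turn(right) before strafe(right, 1) would end elsewhere — order is forced
from: (0, 4) facing east
[1] after strafe(right, 1): (0, 3) facing east
[2] after turn(right): (0, 3) facing south
no rival 2-sequence matches.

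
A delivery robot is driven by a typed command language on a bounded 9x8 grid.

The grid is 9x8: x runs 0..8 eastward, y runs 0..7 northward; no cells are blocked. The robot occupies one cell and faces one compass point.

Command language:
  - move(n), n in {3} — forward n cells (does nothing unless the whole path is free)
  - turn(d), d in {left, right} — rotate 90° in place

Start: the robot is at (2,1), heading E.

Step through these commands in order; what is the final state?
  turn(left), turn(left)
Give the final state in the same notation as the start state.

initial: at (2,1), heading E
t=1 turn(left) ⇒ at (2,1), heading N
t=2 turn(left) ⇒ at (2,1), heading W

at (2,1), heading W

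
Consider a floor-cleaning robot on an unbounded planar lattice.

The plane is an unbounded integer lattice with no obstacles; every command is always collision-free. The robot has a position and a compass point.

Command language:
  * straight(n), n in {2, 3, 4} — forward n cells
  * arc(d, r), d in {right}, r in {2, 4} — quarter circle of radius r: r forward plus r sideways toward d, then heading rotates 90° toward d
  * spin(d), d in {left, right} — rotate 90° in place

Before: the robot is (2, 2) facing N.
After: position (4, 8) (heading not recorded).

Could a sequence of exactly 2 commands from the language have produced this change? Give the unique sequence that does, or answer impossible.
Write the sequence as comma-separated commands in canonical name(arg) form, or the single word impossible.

straight(4), arc(right, 2)

key: running arc(right, 2) before straight(4) would end elsewhere — order is forced
begin: (2, 2) facing N
1. straight(4) → (2, 6) facing N
2. arc(right, 2) → (4, 8) facing E
no other 2-command option fits: unique.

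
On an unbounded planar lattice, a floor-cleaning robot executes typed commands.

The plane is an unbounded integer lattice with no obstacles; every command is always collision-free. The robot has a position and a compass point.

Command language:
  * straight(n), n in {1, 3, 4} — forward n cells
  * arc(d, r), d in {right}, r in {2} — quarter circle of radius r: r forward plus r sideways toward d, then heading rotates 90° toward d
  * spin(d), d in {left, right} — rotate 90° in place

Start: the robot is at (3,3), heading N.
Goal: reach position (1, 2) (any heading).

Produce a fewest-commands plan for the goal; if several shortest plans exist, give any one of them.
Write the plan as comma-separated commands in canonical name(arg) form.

begin: at (3,3), heading N
[1] after straight(1): at (3,4), heading N
[2] after spin(right): at (3,4), heading E
[3] after spin(right): at (3,4), heading S
[4] after arc(right, 2): at (1,2), heading W
minimal: 4 command(s), checked below 4.

straight(1), spin(right), spin(right), arc(right, 2)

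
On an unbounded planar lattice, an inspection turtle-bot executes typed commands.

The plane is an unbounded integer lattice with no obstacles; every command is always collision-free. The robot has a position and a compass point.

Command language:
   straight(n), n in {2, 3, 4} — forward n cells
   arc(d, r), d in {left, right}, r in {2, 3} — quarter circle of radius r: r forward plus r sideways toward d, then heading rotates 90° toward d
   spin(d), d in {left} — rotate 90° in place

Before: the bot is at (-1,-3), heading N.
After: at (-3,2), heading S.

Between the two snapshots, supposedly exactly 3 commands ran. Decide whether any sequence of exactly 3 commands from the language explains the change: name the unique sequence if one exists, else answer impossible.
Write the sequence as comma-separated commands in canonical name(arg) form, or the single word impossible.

key: order matters: swapping straight(3) and spin(left) lands elsewhere
initial: at (-1,-3), heading N
1. straight(3) → at (-1,0), heading N
2. arc(left, 2) → at (-3,2), heading W
3. spin(left) → at (-3,2), heading S
uniquely the one of 512 3-step routes that fits.

straight(3), arc(left, 2), spin(left)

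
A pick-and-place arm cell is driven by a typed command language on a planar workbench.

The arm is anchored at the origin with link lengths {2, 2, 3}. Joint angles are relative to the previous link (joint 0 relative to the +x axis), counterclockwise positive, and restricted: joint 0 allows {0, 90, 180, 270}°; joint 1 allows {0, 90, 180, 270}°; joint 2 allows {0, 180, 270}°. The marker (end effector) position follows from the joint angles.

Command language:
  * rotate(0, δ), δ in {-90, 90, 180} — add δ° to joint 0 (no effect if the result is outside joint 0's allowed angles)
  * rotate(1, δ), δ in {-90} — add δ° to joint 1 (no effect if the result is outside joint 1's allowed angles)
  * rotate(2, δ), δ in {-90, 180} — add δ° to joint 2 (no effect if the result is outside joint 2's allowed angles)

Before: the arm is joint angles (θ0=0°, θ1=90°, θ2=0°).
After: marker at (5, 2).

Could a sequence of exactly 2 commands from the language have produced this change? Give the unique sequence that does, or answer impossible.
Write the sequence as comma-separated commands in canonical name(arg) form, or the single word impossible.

rotate(2, -90), rotate(2, 180)

key: order matters: swapping rotate(2, -90) and rotate(2, 180) lands elsewhere
from: joint angles (θ0=0°, θ1=90°, θ2=0°)
t=1 rotate(2, -90) ⇒ joint angles (θ0=0°, θ1=90°, θ2=270°)
t=2 rotate(2, 180) ⇒ joint angles (θ0=0°, θ1=90°, θ2=270°)
no other 2-command option fits: unique.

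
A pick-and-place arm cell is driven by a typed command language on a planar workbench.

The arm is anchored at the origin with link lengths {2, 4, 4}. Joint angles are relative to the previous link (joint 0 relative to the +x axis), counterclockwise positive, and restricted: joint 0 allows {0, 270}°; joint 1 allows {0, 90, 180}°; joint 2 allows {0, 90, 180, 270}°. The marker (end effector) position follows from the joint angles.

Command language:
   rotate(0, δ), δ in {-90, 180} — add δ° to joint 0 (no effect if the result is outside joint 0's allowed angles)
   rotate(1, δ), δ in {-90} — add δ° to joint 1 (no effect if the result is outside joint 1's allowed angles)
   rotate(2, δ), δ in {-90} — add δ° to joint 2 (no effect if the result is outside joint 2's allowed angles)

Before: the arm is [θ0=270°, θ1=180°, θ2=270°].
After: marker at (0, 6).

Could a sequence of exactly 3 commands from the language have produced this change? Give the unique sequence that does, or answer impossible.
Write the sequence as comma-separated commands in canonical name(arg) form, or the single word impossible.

start: [θ0=270°, θ1=180°, θ2=270°]
1. rotate(2, -90) → [θ0=270°, θ1=180°, θ2=180°]
2. rotate(2, -90) → [θ0=270°, θ1=180°, θ2=90°]
3. rotate(2, -90) → [θ0=270°, θ1=180°, θ2=0°]
no other 3-command option fits: unique.

rotate(2, -90), rotate(2, -90), rotate(2, -90)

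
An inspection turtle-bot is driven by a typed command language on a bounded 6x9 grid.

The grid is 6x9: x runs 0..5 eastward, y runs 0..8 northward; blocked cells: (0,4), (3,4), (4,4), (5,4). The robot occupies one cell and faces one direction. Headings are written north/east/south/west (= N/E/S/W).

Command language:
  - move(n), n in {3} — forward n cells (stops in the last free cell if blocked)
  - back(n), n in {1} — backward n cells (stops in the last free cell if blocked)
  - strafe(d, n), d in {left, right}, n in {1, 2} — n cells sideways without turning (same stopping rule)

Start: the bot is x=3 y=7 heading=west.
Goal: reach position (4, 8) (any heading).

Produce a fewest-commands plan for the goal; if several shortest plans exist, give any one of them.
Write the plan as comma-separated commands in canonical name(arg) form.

t0: x=3 y=7 heading=west
1. strafe(right, 1) → x=3 y=8 heading=west
2. back(1) → x=4 y=8 heading=west
shorter routes all fall short; 2 is best.

strafe(right, 1), back(1)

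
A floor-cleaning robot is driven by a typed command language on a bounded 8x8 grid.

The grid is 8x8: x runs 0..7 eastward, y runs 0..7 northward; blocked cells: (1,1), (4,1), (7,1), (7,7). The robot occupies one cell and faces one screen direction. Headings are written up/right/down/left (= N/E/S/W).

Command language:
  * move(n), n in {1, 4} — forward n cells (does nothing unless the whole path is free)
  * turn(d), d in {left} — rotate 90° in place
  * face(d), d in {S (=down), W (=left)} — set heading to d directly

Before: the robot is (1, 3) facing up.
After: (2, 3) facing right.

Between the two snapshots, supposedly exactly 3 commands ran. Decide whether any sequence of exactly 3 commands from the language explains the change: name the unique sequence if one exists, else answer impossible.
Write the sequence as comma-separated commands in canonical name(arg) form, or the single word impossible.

key: running move(1) before face(S) would end elsewhere — order is forced
from: (1, 3) facing up
[1] after face(S): (1, 3) facing down
[2] after turn(left): (1, 3) facing right
[3] after move(1): (2, 3) facing right
all 125 alternatives checked — unique.

face(S), turn(left), move(1)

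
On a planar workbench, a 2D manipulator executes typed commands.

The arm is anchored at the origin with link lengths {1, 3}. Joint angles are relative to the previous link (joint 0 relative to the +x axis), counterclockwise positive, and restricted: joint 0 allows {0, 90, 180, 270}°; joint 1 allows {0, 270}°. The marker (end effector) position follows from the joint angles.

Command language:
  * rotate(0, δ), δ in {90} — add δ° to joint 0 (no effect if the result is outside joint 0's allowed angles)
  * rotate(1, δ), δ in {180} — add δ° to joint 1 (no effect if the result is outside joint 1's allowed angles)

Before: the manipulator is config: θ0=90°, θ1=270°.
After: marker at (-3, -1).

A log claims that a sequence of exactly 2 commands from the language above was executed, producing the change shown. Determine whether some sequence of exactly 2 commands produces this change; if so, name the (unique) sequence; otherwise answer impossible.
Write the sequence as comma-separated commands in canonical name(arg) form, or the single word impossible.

initial: config: θ0=90°, θ1=270°
t=1 rotate(0, 90) ⇒ config: θ0=180°, θ1=270°
t=2 rotate(0, 90) ⇒ config: θ0=270°, θ1=270°
all 4 alternatives checked — unique.

rotate(0, 90), rotate(0, 90)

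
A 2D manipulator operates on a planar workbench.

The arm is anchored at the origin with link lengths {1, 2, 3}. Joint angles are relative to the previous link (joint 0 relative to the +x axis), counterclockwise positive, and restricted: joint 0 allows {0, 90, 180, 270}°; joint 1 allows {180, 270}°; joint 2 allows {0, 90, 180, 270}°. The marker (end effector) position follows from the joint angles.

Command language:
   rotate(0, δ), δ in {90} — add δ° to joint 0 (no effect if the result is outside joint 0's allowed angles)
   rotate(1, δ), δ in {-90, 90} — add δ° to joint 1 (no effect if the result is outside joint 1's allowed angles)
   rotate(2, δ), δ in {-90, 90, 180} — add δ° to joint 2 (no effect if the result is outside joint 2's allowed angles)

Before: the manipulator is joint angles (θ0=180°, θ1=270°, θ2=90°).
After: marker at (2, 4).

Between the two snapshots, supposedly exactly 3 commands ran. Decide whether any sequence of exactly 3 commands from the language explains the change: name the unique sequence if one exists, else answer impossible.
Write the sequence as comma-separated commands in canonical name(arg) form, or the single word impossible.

initial: joint angles (θ0=180°, θ1=270°, θ2=90°)
1. rotate(0, 90) → joint angles (θ0=270°, θ1=270°, θ2=90°)
2. rotate(0, 90) → joint angles (θ0=0°, θ1=270°, θ2=90°)
3. rotate(0, 90) → joint angles (θ0=90°, θ1=270°, θ2=90°)
no rival 3-sequence matches.

rotate(0, 90), rotate(0, 90), rotate(0, 90)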